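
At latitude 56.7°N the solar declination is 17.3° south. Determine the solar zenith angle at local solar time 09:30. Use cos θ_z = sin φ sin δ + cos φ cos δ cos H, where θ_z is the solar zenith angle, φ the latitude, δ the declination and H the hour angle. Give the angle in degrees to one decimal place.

Hour angle H = 15° × (9.5 − 12) = -37.50°.
With φ = 56.7°, δ = -17.3°, H = -37.50°: sin φ sin δ = -0.2485, cos φ cos δ cos H = 0.4159, so cos θ_z = 0.1674.
θ_z = arccos(0.1674) = 80.36°.

80.4°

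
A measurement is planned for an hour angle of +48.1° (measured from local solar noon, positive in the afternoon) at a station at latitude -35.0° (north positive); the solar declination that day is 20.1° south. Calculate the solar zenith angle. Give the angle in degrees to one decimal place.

44.7°

cos θ_z = sin φ sin δ + cos φ cos δ cos H = (-0.5736)(-0.3437) + (0.8192)(0.9391)(0.6678) = 0.7109.
θ_z = arccos(0.7109) = 44.69°.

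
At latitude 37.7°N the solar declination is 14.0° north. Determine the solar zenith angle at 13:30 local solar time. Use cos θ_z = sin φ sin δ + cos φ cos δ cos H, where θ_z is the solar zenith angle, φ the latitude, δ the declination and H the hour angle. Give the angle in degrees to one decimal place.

31.0°

Hour angle H = 15° × (13.5 − 12) = 22.50°.
cos θ_z = sin(37.7°) sin(14.0°) + cos(37.7°) cos(14.0°) cos(22.50°) = 0.1479 + 0.7093 = 0.8572.
θ_z = arccos(0.8572) = 31.00°.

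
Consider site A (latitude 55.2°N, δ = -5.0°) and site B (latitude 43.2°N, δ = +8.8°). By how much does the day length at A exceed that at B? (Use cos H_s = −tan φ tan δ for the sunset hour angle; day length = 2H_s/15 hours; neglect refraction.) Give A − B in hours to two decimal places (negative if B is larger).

A: H_s = arccos(−tan 55.2° · tan -5.0°) = 82.77°, so 2H_s/15 = 11.0360 h.
B: H_s = arccos(−tan 43.2° · tan 8.8°) = 98.36°, so 2H_s/15 = 13.1147 h.
A − B = 11.0360 − 13.1147 = -2.0787 h.

-2.08 h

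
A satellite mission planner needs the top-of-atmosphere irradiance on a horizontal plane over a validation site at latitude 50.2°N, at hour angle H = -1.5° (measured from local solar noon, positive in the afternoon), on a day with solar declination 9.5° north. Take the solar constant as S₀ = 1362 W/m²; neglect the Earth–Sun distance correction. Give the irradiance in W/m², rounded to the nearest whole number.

1032 W/m²

cos θ_z = sin(50.2°) sin(9.5°) + cos(50.2°) cos(9.5°) cos(-1.50°) = 0.1268 + 0.6311 = 0.7579.
Top-of-atmosphere irradiance = S₀ cos θ_z = 1362 × 0.7579 = 1032.26 W/m².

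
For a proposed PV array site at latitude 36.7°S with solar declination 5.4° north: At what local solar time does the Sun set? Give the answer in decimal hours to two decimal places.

cos H_s = −tan(-36.7°) · tan(5.4°) = 0.0705, so H_s = arccos(0.0705) = 85.96°.
Sunset is at 12 + H_s/15 = 12 + 5.731 = 17.731 h local solar time.

17.73 h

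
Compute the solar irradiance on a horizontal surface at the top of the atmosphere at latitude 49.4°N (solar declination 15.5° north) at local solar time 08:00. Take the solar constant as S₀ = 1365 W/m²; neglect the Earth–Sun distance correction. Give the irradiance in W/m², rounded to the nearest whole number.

705 W/m²

Hour angle H = 15° × (8 − 12) = -60.00°.
cos θ_z = sin φ sin δ + cos φ cos δ cos H = (0.7593)(0.2672) + (0.6508)(0.9636)(0.5000) = 0.5164.
Top-of-atmosphere irradiance = S₀ cos θ_z = 1365 × 0.5164 = 704.89 W/m².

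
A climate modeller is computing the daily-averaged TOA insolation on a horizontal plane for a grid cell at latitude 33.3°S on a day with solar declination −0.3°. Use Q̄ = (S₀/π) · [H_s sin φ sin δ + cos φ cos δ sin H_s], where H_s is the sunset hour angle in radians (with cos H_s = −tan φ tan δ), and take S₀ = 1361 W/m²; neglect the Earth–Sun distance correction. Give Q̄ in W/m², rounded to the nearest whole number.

−tan φ tan δ = −(-0.6569)(-0.0052) = -0.0034; H_s = arccos(-0.0034) = 90.19°. In radians, H_s = 1.5741.
H_s sin φ sin δ = 1.5741 × -0.5490 × -0.0052 = 0.0045.
cos φ cos δ sin H_s = 0.8358 × 1.0000 × 1.0000 = 0.8358.
Q̄ = (1361/π) × (0.0045 + 0.8358) = 433.22 × 0.8403 = 364.03 W/m².

364 W/m²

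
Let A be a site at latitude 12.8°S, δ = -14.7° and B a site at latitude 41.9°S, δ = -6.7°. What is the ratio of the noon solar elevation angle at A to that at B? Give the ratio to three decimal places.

A: 90° − |-12.8 − (-14.7)| = 88.10°.
B: 90° − |-41.9 − (-6.7)| = 54.80°.
Ratio A/B = 88.1000 / 54.8000 = 1.6077.

1.608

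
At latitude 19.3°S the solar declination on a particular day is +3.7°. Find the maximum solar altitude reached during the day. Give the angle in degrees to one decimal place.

At local solar noon the hour angle is zero, so the elevation is 90° − |φ − δ| = 90° − |-19.3° − (3.7°)| = 90° − 23.0° = 67.0°.

67.0°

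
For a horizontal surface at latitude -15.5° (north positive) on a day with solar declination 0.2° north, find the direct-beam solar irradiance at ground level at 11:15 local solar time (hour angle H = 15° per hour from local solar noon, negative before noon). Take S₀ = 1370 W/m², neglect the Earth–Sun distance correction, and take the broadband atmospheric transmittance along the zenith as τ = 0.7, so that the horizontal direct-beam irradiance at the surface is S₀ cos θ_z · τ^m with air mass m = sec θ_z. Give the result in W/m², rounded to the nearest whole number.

Hour angle H = 15° × (11.25 − 12) = -11.25°.
cos θ_z = sin(-15.5°) sin(0.2°) + cos(-15.5°) cos(0.2°) cos(-11.25°) = -0.0009 + 0.9451 = 0.9442.
Air mass m = 1/cos θ_z = 1/0.9442 = 1.059; τ^m = 0.7^1.059 = 0.6854.
Surface direct beam = 1370 × 0.9442 × 0.6854 = 886.60 W/m².

887 W/m²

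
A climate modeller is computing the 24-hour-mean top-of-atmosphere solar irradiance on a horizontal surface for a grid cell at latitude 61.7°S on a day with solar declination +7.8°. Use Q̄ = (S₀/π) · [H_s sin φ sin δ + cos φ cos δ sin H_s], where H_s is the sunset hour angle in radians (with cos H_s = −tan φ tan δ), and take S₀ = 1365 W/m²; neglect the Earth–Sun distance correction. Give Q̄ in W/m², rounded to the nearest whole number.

129 W/m²

The sunset hour angle satisfies cos H_s = −tan φ tan δ = 0.2544, giving H_s = 75.26°. In radians, H_s = 1.3135.
H_s sin φ sin δ = 1.3135 × -0.8805 × 0.1357 = -0.1569.
cos φ cos δ sin H_s = 0.4741 × 0.9907 × 0.9671 = 0.4542.
Q̄ = (1365/π) × (-0.1569 + 0.4542) = 434.49 × 0.2973 = 129.17 W/m².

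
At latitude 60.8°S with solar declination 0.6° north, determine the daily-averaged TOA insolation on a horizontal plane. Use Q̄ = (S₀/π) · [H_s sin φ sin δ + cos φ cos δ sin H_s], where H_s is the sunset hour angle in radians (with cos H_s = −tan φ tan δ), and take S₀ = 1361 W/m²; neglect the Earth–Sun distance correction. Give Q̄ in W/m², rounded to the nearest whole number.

205 W/m²

cos H_s = −tan(-60.8°) · tan(0.6°) = 0.0187, so H_s = arccos(0.0187) = 88.93°. In radians, H_s = 1.5521.
H_s sin φ sin δ = 1.5521 × -0.8729 × 0.0105 = -0.0142.
cos φ cos δ sin H_s = 0.4879 × 0.9999 × 0.9998 = 0.4878.
Q̄ = (1361/π) × (-0.0142 + 0.4878) = 433.22 × 0.4736 = 205.17 W/m².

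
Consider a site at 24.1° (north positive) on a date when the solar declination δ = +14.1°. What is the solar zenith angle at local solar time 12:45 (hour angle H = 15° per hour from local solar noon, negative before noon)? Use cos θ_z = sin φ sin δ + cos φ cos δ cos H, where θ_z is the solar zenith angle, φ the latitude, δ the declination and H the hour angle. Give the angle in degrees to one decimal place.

Hour angle H = 15° × (12.75 − 12) = 11.25°.
cos θ_z = sin φ sin δ + cos φ cos δ cos H = (0.4083)(0.2436) + (0.9128)(0.9699)(0.9808) = 0.9678.
θ_z = arccos(0.9678) = 14.58°.

14.6°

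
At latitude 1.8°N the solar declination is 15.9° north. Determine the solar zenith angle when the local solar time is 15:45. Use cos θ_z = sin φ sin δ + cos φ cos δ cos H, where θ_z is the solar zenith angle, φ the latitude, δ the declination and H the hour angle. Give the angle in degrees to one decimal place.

Hour angle H = 15° × (15.75 − 12) = 56.25°.
cos θ_z = sin(1.8°) sin(15.9°) + cos(1.8°) cos(15.9°) cos(56.25°) = 0.0086 + 0.5341 = 0.5427.
θ_z = arccos(0.5427) = 57.13°.

57.1°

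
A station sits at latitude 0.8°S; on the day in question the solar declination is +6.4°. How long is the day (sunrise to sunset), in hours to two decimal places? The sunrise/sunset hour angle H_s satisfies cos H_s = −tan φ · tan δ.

11.99 hours

The sunset hour angle satisfies cos H_s = −tan φ tan δ = 0.0016, giving H_s = 89.91°.
Day length = 2 H_s / 15° h⁻¹ = 179.82° / 15 = 11.988 h.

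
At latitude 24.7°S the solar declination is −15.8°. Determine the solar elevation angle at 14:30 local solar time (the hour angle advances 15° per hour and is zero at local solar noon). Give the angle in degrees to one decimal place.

53.8°

Hour angle H = 15° × (14.5 − 12) = 37.50°.
cos θ_z = sin(-24.7°) sin(-15.8°) + cos(-24.7°) cos(-15.8°) cos(37.50°) = 0.1138 + 0.6935 = 0.8073.
θ_z = arccos(0.8073) = 36.17°, so the elevation is 90° − 36.17° = 53.83°.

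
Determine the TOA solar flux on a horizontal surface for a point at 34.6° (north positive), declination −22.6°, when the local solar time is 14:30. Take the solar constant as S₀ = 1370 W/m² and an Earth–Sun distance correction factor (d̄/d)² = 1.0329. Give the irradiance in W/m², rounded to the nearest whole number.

Hour angle H = 15° × (14.5 − 12) = 37.50°.
cos θ_z = sin φ sin δ + cos φ cos δ cos H = (0.5678)(-0.3843) + (0.8231)(0.9232)(0.7934) = 0.3847.
Top-of-atmosphere irradiance = S₀ (d̄/d)² cos θ_z = 1370 × 1.0329 × 0.3847 = 544.38 W/m².

544 W/m²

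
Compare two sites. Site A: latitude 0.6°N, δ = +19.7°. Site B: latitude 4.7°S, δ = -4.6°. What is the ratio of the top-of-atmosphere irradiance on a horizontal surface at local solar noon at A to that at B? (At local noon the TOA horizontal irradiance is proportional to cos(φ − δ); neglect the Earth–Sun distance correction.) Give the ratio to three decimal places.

0.945

A: cos θ_z = cos(0.6° − (19.7°)) = 0.9449.
B: cos θ_z = cos(-4.7° − (-4.6°)) = 1.0000.
Ratio A/B = 0.9449 / 1.0000 = 0.9449.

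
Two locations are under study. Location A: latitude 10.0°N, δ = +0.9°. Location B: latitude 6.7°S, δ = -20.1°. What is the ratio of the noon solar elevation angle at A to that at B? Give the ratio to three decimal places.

A: 90° − |10.0 − (0.9)| = 80.90°.
B: 90° − |-6.7 − (-20.1)| = 76.60°.
Ratio A/B = 80.9000 / 76.6000 = 1.0561.

1.056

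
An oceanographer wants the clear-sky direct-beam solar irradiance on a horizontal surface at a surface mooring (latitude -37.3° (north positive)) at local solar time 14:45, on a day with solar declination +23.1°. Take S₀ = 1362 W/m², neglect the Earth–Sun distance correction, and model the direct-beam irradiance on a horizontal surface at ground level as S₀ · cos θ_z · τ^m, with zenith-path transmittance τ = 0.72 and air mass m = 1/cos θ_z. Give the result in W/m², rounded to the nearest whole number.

Hour angle H = 15° × (14.75 − 12) = 41.25°.
cos θ_z = sin(-37.3°) sin(23.1°) + cos(-37.3°) cos(23.1°) cos(41.25°) = -0.2378 + 0.5501 = 0.3123.
Air mass m = 1/cos θ_z = 1/0.3123 = 3.202; τ^m = 0.72^3.202 = 0.3493.
Surface direct beam = 1362 × 0.3123 × 0.3493 = 148.58 W/m².

149 W/m²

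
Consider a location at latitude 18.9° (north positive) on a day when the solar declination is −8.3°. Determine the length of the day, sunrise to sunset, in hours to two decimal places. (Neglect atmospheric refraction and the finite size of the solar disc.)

11.62 hours

The sunset hour angle satisfies cos H_s = −tan φ tan δ = 0.0499, giving H_s = 87.14°.
Day length = 2 H_s / 15° h⁻¹ = 174.28° / 15 = 11.619 h.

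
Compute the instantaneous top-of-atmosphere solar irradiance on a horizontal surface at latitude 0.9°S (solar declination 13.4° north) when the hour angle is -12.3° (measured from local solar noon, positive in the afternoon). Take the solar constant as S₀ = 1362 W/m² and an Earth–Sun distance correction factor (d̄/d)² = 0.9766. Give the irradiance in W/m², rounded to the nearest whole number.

1259 W/m²

cos θ_z = sin(-0.9°) sin(13.4°) + cos(-0.9°) cos(13.4°) cos(-12.30°) = -0.0036 + 0.9503 = 0.9467.
Top-of-atmosphere irradiance = S₀ (d̄/d)² cos θ_z = 1362 × 0.9766 × 0.9467 = 1259.23 W/m².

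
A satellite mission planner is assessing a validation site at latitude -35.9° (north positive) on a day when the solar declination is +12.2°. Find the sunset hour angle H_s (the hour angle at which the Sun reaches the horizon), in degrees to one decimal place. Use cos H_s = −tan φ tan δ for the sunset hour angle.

−tan φ tan δ = −(-0.7239)(0.2162) = 0.1565; H_s = arccos(0.1565) = 81.00°.

81.0°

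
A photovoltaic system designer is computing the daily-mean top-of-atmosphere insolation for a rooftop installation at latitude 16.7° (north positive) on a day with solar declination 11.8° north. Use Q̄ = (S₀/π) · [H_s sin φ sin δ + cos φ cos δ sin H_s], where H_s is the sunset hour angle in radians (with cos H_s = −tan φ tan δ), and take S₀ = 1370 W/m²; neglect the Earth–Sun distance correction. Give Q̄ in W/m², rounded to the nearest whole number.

450 W/m²

The sunset hour angle satisfies cos H_s = −tan φ tan δ = -0.0627, giving H_s = 93.59°. In radians, H_s = 1.6335.
H_s sin φ sin δ = 1.6335 × 0.2874 × 0.2045 = 0.0960.
cos φ cos δ sin H_s = 0.9578 × 0.9789 × 0.9980 = 0.9357.
Q̄ = (1370/π) × (0.0960 + 0.9357) = 436.08 × 1.0317 = 449.90 W/m².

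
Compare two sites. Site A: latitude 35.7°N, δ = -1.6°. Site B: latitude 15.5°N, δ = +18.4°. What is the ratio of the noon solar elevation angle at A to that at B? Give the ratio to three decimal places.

0.605

A: 90° − |35.7 − (-1.6)| = 52.70°.
B: 90° − |15.5 − (18.4)| = 87.10°.
Ratio A/B = 52.7000 / 87.1000 = 0.6051.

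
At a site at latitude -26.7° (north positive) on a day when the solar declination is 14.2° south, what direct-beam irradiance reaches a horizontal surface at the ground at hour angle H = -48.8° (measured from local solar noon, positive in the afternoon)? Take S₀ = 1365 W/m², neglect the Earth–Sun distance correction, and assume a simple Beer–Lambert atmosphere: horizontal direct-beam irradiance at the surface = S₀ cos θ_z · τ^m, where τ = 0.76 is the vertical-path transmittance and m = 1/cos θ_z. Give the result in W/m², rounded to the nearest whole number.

621 W/m²

With φ = -26.7°, δ = -14.2°, H = -48.80°: sin φ sin δ = 0.1102, cos φ cos δ cos H = 0.5705, so cos θ_z = 0.6807.
Air mass m = 1/cos θ_z = 1/0.6807 = 1.469; τ^m = 0.76^1.469 = 0.6682.
Surface direct beam = 1365 × 0.6807 × 0.6682 = 620.86 W/m².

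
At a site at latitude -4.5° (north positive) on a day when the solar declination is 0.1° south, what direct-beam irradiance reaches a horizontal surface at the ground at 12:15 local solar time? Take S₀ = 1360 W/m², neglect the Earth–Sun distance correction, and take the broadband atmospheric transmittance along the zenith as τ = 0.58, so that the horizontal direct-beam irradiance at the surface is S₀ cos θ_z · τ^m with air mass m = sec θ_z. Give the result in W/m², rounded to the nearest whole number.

Hour angle H = 15° × (12.25 − 12) = 3.75°.
cos θ_z = sin φ sin δ + cos φ cos δ cos H = (-0.0785)(-0.0017) + (0.9969)(1.0000)(0.9979) = 0.9949.
Air mass m = 1/cos θ_z = 1/0.9949 = 1.005; τ^m = 0.58^1.005 = 0.5784.
Surface direct beam = 1360 × 0.9949 × 0.5784 = 782.61 W/m².

783 W/m²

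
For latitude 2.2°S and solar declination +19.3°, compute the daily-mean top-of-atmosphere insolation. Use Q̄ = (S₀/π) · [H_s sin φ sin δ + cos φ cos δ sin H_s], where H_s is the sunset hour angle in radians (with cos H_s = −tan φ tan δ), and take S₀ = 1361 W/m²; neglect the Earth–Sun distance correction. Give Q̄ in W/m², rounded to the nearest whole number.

400 W/m²

The sunset hour angle satisfies cos H_s = −tan φ tan δ = 0.0135, giving H_s = 89.23°. In radians, H_s = 1.5574.
H_s sin φ sin δ = 1.5574 × -0.0384 × 0.3305 = -0.0198.
cos φ cos δ sin H_s = 0.9993 × 0.9438 × 0.9999 = 0.9430.
Q̄ = (1361/π) × (-0.0198 + 0.9430) = 433.22 × 0.9232 = 399.95 W/m².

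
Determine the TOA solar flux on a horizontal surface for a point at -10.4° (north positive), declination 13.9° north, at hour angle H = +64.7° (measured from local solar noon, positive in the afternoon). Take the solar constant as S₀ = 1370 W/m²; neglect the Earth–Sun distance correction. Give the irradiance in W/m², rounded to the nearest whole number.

500 W/m²

cos θ_z = sin φ sin δ + cos φ cos δ cos H = (-0.1805)(0.2402) + (0.9836)(0.9707)(0.4274) = 0.3647.
Top-of-atmosphere irradiance = S₀ cos θ_z = 1370 × 0.3647 = 499.64 W/m².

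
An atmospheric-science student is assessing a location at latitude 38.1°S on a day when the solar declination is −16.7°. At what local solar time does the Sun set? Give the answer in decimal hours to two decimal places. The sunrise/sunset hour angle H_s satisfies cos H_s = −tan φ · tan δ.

18.91 h

−tan φ tan δ = −(-0.7841)(-0.3000) = -0.2352; H_s = arccos(-0.2352) = 103.60°.
Sunset is at 12 + H_s/15 = 12 + 6.907 = 18.907 h local solar time.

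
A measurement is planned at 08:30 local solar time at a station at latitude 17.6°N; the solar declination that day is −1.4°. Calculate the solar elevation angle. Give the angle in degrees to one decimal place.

34.9°

Hour angle H = 15° × (8.5 − 12) = -52.50°.
cos θ_z = sin(17.6°) sin(-1.4°) + cos(17.6°) cos(-1.4°) cos(-52.50°) = -0.0074 + 0.5801 = 0.5727.
θ_z = arccos(0.5727) = 55.06°, so the elevation is 90° − 55.06° = 34.94°.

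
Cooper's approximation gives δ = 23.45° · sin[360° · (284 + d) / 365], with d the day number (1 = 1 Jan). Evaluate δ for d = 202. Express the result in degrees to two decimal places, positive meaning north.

+20.44°

360 × (284 + 202) / 365 = 479.342°; sin(479.342°) = 0.8717.
δ = 23.45 × 0.8717 = 20.441° ≈ +20.44°.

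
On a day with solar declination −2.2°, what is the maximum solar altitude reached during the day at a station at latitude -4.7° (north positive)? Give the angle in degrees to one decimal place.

87.5°

At local solar noon the hour angle is zero, so the elevation is 90° − |φ − δ| = 90° − |-4.7° − (-2.2°)| = 90° − 2.5° = 87.5°.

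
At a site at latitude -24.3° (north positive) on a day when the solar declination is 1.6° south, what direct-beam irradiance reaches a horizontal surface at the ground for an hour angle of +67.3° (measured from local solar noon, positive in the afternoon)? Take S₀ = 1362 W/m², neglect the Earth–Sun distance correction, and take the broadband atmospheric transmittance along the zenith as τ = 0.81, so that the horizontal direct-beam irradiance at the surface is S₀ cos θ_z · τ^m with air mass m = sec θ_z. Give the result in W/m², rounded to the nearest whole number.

cos θ_z = sin φ sin δ + cos φ cos δ cos H = (-0.4115)(-0.0279) + (0.9114)(0.9996)(0.3859) = 0.3630.
Air mass m = 1/cos θ_z = 1/0.3630 = 2.755; τ^m = 0.81^2.755 = 0.5596.
Surface direct beam = 1362 × 0.3630 × 0.5596 = 276.67 W/m².

277 W/m²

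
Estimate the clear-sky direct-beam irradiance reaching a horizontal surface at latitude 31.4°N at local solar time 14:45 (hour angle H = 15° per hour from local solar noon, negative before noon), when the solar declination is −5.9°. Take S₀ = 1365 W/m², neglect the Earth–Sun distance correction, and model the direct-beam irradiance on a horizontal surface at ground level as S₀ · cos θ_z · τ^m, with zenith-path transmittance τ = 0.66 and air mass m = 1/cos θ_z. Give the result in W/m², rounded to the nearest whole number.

Hour angle H = 15° × (14.75 − 12) = 41.25°.
With φ = 31.4°, δ = -5.9°, H = 41.25°: sin φ sin δ = -0.0536, cos φ cos δ cos H = 0.6383, so cos θ_z = 0.5847.
Air mass m = 1/cos θ_z = 1/0.5847 = 1.710; τ^m = 0.66^1.710 = 0.4914.
Surface direct beam = 1365 × 0.5847 × 0.4914 = 392.19 W/m².

392 W/m²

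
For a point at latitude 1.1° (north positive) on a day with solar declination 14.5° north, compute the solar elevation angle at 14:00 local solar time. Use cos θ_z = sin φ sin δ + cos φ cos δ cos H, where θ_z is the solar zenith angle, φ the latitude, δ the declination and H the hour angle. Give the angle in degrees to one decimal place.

Hour angle H = 15° × (14 − 12) = 30.00°.
cos θ_z = sin φ sin δ + cos φ cos δ cos H = (0.0192)(0.2504) + (0.9998)(0.9681)(0.8660) = 0.8430.
θ_z = arccos(0.8430) = 32.54°, so the elevation is 90° − 32.54° = 57.46°.

57.5°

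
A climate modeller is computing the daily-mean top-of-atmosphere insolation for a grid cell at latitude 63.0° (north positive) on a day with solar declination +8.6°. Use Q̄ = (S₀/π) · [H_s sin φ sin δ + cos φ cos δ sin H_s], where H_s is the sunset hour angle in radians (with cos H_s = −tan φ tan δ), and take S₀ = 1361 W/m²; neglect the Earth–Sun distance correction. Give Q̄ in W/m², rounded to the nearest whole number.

−tan φ tan δ = −(1.9626)(0.1512) = -0.2967; H_s = arccos(-0.2967) = 107.26°. In radians, H_s = 1.8720.
H_s sin φ sin δ = 1.8720 × 0.8910 × 0.1495 = 0.2494.
cos φ cos δ sin H_s = 0.4540 × 0.9888 × 0.9550 = 0.4287.
Q̄ = (1361/π) × (0.2494 + 0.4287) = 433.22 × 0.6781 = 293.77 W/m².

294 W/m²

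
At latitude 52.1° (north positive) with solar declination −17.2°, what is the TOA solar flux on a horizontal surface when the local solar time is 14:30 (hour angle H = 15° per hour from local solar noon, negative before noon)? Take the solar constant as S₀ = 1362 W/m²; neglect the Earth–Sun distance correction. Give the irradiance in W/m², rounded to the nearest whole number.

Hour angle H = 15° × (14.5 − 12) = 37.50°.
With φ = 52.1°, δ = -17.2°, H = 37.50°: sin φ sin δ = -0.2333, cos φ cos δ cos H = 0.4656, so cos θ_z = 0.2323.
Top-of-atmosphere irradiance = S₀ cos θ_z = 1362 × 0.2323 = 316.39 W/m².

316 W/m²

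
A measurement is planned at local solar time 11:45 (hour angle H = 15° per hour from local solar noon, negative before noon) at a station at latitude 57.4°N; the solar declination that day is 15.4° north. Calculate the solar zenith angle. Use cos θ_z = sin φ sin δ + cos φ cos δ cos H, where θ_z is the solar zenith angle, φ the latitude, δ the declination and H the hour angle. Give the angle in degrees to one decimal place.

Hour angle H = 15° × (11.75 − 12) = -3.75°.
With φ = 57.4°, δ = 15.4°, H = -3.75°: sin φ sin δ = 0.2237, cos φ cos δ cos H = 0.5183, so cos θ_z = 0.7420.
θ_z = arccos(0.7420) = 42.10°.

42.1°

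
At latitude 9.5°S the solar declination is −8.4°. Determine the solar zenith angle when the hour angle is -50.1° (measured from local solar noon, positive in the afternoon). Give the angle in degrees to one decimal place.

cos θ_z = sin φ sin δ + cos φ cos δ cos H = (-0.1650)(-0.1461) + (0.9863)(0.9893)(0.6414) = 0.6500.
θ_z = arccos(0.6500) = 49.46°.

49.5°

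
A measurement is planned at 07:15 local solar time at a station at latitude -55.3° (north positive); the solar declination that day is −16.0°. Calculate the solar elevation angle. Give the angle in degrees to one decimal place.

Hour angle H = 15° × (7.25 − 12) = -71.25°.
cos θ_z = sin(-55.3°) sin(-16.0°) + cos(-55.3°) cos(-16.0°) cos(-71.25°) = 0.2266 + 0.1759 = 0.4025.
θ_z = arccos(0.4025) = 66.27°, so the elevation is 90° − 66.27° = 23.73°.

23.7°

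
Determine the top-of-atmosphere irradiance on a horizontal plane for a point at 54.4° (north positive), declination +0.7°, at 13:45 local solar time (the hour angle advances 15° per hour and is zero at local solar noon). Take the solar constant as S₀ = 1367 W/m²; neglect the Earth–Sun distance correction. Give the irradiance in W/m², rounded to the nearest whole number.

727 W/m²

Hour angle H = 15° × (13.75 − 12) = 26.25°.
cos θ_z = sin φ sin δ + cos φ cos δ cos H = (0.8131)(0.0122) + (0.5821)(0.9999)(0.8969) = 0.5320.
Top-of-atmosphere irradiance = S₀ cos θ_z = 1367 × 0.5320 = 727.24 W/m².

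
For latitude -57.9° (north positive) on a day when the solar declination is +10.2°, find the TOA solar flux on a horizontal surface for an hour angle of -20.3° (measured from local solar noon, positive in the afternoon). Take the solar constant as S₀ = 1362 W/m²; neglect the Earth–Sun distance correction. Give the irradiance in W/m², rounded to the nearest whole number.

With φ = -57.9°, δ = 10.2°, H = -20.30°: sin φ sin δ = -0.1500, cos φ cos δ cos H = 0.4905, so cos θ_z = 0.3405.
Top-of-atmosphere irradiance = S₀ cos θ_z = 1362 × 0.3405 = 463.76 W/m².

464 W/m²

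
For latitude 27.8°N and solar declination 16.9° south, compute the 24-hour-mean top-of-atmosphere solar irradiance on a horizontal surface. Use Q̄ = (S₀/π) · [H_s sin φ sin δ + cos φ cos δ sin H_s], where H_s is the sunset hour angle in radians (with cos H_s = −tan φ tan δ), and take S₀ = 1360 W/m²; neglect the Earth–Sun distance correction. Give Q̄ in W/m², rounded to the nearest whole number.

279 W/m²

cos H_s = −tan(27.8°) · tan(-16.9°) = 0.1602, so H_s = arccos(0.1602) = 80.78°. In radians, H_s = 1.4099.
H_s sin φ sin δ = 1.4099 × 0.4664 × -0.2907 = -0.1912.
cos φ cos δ sin H_s = 0.8846 × 0.9568 × 0.9871 = 0.8355.
Q̄ = (1360/π) × (-0.1912 + 0.8355) = 432.90 × 0.6443 = 278.92 W/m².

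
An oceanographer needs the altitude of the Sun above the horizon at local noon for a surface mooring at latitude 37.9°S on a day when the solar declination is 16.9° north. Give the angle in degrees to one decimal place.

At local solar noon the hour angle is zero, so the elevation is 90° − |φ − δ| = 90° − |-37.9° − (16.9°)| = 90° − 54.8° = 35.2°.

35.2°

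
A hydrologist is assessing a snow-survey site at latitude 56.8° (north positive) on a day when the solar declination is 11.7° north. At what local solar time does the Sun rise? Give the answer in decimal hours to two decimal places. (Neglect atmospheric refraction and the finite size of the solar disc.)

4.77 h

The sunset hour angle satisfies cos H_s = −tan φ tan δ = -0.3165, giving H_s = 108.45°.
Sunrise is at 12 − H_s/15 = 12 − 7.230 = 4.770 h local solar time.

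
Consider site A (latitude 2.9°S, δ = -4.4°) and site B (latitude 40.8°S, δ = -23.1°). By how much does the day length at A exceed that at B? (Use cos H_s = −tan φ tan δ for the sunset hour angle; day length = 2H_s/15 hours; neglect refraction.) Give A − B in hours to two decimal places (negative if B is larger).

-2.85 h

A: H_s = arccos(−tan -2.9° · tan -4.4°) = 90.22°, so 2H_s/15 = 12.0293 h.
B: H_s = arccos(−tan -40.8° · tan -23.1°) = 111.60°, so 2H_s/15 = 14.8800 h.
A − B = 12.0293 − 14.8800 = -2.8507 h.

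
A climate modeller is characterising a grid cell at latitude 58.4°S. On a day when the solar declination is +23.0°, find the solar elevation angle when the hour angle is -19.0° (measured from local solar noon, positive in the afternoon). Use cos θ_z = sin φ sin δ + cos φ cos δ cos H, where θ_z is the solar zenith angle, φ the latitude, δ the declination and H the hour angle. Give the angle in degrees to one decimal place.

7.1°

cos θ_z = sin(-58.4°) sin(23.0°) + cos(-58.4°) cos(23.0°) cos(-19.00°) = -0.3328 + 0.4561 = 0.1233.
θ_z = arccos(0.1233) = 82.92°, so the elevation is 90° − 82.92° = 7.08°.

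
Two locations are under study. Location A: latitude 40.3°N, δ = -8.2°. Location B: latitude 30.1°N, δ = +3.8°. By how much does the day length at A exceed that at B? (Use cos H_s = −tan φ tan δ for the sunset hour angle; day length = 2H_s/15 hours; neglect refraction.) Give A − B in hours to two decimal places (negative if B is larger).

-1.23 h

A: H_s = arccos(−tan 40.3° · tan -8.2°) = 82.98°, so 2H_s/15 = 11.0640 h.
B: H_s = arccos(−tan 30.1° · tan 3.8°) = 92.21°, so 2H_s/15 = 12.2947 h.
A − B = 11.0640 − 12.2947 = -1.2307 h.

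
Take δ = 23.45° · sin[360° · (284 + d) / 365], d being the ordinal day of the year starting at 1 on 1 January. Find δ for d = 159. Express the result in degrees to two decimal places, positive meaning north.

360 × (284 + 159) / 365 = 436.932°; sin(436.932°) = 0.9741.
δ = 23.45 × 0.9741 = 22.843° ≈ +22.84°.

+22.84°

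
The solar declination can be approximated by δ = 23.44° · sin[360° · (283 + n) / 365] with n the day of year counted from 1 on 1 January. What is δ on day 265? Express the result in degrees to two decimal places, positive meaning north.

-0.20°

360 × (283 + 265) / 365 = 540.493°; sin(540.493°) = -0.0086.
δ = 23.44 × -0.0086 = -0.202° ≈ -0.20°.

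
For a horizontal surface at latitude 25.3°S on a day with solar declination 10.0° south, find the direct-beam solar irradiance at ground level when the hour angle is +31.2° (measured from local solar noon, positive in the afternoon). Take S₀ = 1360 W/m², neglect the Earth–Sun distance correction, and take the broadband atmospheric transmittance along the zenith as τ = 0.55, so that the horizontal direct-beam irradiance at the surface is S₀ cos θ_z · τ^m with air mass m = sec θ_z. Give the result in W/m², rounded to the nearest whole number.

556 W/m²

cos θ_z = sin φ sin δ + cos φ cos δ cos H = (-0.4274)(-0.1736) + (0.9041)(0.9848)(0.8554) = 0.8358.
Air mass m = 1/cos θ_z = 1/0.8358 = 1.196; τ^m = 0.55^1.196 = 0.4892.
Surface direct beam = 1360 × 0.8358 × 0.4892 = 556.07 W/m².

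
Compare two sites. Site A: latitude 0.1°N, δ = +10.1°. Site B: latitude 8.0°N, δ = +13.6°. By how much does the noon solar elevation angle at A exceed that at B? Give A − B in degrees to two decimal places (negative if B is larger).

A: 90° − |0.1 − (10.1)| = 80.00°.
B: 90° − |8.0 − (13.6)| = 84.40°.
A − B = 80.00 − 84.40 = -4.40°.

-4.40°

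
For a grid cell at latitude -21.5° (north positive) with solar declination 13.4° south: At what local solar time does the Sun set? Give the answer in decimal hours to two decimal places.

The sunset hour angle satisfies cos H_s = −tan φ tan δ = -0.0938, giving H_s = 95.38°.
Sunset is at 12 + H_s/15 = 12 + 6.359 = 18.359 h local solar time.

18.36 h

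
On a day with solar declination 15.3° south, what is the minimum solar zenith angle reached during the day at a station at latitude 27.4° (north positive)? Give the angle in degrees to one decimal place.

42.7°

At local solar noon the hour angle is zero, so the zenith angle is |φ − δ| = |27.4° − (-15.3°)| = 42.7°.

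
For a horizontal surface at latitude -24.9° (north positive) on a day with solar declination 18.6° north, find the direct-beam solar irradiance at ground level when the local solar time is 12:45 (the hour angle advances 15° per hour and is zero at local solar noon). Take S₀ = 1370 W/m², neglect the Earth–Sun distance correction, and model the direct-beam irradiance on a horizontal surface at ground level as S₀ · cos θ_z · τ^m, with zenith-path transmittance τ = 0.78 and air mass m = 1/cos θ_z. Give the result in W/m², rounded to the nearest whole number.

Hour angle H = 15° × (12.75 − 12) = 11.25°.
cos θ_z = sin φ sin δ + cos φ cos δ cos H = (-0.4210)(0.3190) + (0.9070)(0.9478)(0.9808) = 0.7089.
Air mass m = 1/cos θ_z = 1/0.7089 = 1.411; τ^m = 0.78^1.411 = 0.7043.
Surface direct beam = 1370 × 0.7089 × 0.7043 = 684.01 W/m².

684 W/m²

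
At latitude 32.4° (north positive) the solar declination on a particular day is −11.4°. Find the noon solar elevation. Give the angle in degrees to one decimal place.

At local solar noon the hour angle is zero, so the elevation is 90° − |φ − δ| = 90° − |32.4° − (-11.4°)| = 90° − 43.8° = 46.2°.

46.2°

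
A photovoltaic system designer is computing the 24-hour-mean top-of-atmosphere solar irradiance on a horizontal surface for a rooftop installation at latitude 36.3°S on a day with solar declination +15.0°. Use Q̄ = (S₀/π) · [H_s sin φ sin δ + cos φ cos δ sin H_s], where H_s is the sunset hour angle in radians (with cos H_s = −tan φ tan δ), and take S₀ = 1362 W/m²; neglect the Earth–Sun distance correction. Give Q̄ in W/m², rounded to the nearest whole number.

cos H_s = −tan(-36.3°) · tan(15.0°) = 0.1968, so H_s = arccos(0.1968) = 78.65°. In radians, H_s = 1.3727.
H_s sin φ sin δ = 1.3727 × -0.5920 × 0.2588 = -0.2103.
cos φ cos δ sin H_s = 0.8059 × 0.9659 × 0.9804 = 0.7632.
Q̄ = (1362/π) × (-0.2103 + 0.7632) = 433.54 × 0.5529 = 239.70 W/m².

240 W/m²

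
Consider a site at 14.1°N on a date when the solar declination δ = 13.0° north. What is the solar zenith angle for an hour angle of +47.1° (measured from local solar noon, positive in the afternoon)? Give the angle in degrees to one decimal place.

45.7°

With φ = 14.1°, δ = 13.0°, H = 47.10°: sin φ sin δ = 0.0548, cos φ cos δ cos H = 0.6433, so cos θ_z = 0.6981.
θ_z = arccos(0.6981) = 45.73°.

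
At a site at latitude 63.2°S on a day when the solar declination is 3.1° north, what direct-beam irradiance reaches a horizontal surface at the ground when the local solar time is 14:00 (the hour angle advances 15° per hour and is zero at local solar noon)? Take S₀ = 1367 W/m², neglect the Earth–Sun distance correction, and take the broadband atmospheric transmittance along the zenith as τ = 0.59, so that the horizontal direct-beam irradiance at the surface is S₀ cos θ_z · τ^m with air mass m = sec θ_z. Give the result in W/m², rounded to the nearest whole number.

Hour angle H = 15° × (14 − 12) = 30.00°.
cos θ_z = sin(-63.2°) sin(3.1°) + cos(-63.2°) cos(3.1°) cos(30.00°) = -0.0483 + 0.3899 = 0.3416.
Air mass m = 1/cos θ_z = 1/0.3416 = 2.927; τ^m = 0.59^2.927 = 0.2134.
Surface direct beam = 1367 × 0.3416 × 0.2134 = 99.65 W/m².

100 W/m²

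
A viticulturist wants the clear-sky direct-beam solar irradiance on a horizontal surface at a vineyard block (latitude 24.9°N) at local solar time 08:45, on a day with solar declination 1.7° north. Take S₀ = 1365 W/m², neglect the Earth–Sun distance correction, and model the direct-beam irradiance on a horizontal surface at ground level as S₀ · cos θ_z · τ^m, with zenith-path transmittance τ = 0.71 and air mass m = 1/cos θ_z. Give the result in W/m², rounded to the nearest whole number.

475 W/m²

Hour angle H = 15° × (8.75 − 12) = -48.75°.
With φ = 24.9°, δ = 1.7°, H = -48.75°: sin φ sin δ = 0.0125, cos φ cos δ cos H = 0.5978, so cos θ_z = 0.6103.
Air mass m = 1/cos θ_z = 1/0.6103 = 1.639; τ^m = 0.71^1.639 = 0.5704.
Surface direct beam = 1365 × 0.6103 × 0.5704 = 475.18 W/m².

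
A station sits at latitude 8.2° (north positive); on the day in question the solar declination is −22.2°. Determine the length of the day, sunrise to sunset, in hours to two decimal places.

The sunset hour angle satisfies cos H_s = −tan φ tan δ = 0.0588, giving H_s = 86.63°.
Day length = 2 H_s / 15° h⁻¹ = 173.26° / 15 = 11.551 h.

11.55 hours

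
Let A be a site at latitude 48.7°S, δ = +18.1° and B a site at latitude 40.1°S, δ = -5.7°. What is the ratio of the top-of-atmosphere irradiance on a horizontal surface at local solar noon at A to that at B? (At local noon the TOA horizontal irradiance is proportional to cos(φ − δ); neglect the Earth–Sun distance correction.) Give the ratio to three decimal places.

A: cos θ_z = cos(-48.7° − (18.1°)) = 0.3939.
B: cos θ_z = cos(-40.1° − (-5.7°)) = 0.8251.
Ratio A/B = 0.3939 / 0.8251 = 0.4774.

0.477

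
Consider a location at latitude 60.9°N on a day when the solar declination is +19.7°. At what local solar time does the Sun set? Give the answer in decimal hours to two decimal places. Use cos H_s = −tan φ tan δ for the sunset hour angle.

cos H_s = −tan(60.9°) · tan(19.7°) = -0.6433, so H_s = arccos(-0.6433) = 130.04°.
Sunset is at 12 + H_s/15 = 12 + 8.669 = 20.669 h local solar time.

20.67 h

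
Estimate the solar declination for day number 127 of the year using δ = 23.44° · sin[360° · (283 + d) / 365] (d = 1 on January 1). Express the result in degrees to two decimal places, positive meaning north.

+16.40°

360 × (283 + 127) / 365 = 404.384°; sin(404.384°) = 0.6995.
δ = 23.44 × 0.6995 = 16.396° ≈ +16.40°.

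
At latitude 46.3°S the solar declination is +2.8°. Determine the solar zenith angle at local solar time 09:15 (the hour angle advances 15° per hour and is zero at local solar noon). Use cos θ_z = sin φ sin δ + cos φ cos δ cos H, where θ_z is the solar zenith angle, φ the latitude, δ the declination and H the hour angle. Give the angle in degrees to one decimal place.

Hour angle H = 15° × (9.25 − 12) = -41.25°.
With φ = -46.3°, δ = 2.8°, H = -41.25°: sin φ sin δ = -0.0353, cos φ cos δ cos H = 0.5188, so cos θ_z = 0.4835.
θ_z = arccos(0.4835) = 61.09°.

61.1°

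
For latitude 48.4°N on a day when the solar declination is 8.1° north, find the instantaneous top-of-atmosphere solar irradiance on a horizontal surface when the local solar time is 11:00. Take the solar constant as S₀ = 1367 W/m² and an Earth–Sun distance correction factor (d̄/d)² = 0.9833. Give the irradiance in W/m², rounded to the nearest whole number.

995 W/m²

Hour angle H = 15° × (11 − 12) = -15.00°.
With φ = 48.4°, δ = 8.1°, H = -15.00°: sin φ sin δ = 0.1054, cos φ cos δ cos H = 0.6349, so cos θ_z = 0.7403.
Top-of-atmosphere irradiance = S₀ (d̄/d)² cos θ_z = 1367 × 0.9833 × 0.7403 = 995.09 W/m².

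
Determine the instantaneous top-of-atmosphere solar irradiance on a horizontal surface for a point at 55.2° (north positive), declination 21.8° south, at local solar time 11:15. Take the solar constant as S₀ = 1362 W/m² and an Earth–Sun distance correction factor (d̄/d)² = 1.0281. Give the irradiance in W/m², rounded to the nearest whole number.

301 W/m²

Hour angle H = 15° × (11.25 − 12) = -11.25°.
With φ = 55.2°, δ = -21.8°, H = -11.25°: sin φ sin δ = -0.3049, cos φ cos δ cos H = 0.5197, so cos θ_z = 0.2148.
Top-of-atmosphere irradiance = S₀ (d̄/d)² cos θ_z = 1362 × 1.0281 × 0.2148 = 300.78 W/m².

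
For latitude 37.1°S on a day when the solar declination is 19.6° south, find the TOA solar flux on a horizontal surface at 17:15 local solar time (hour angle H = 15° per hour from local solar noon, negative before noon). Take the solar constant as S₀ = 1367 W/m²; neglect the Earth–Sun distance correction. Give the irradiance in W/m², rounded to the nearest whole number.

Hour angle H = 15° × (17.25 − 12) = 78.75°.
With φ = -37.1°, δ = -19.6°, H = 78.75°: sin φ sin δ = 0.2023, cos φ cos δ cos H = 0.1466, so cos θ_z = 0.3489.
Top-of-atmosphere irradiance = S₀ cos θ_z = 1367 × 0.3489 = 476.95 W/m².

477 W/m²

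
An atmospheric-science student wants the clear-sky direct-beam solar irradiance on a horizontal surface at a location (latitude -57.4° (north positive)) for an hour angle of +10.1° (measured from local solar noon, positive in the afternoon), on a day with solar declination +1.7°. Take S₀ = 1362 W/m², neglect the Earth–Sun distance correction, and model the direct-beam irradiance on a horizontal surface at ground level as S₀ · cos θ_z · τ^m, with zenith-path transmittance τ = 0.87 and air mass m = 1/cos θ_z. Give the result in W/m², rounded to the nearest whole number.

522 W/m²

cos θ_z = sin(-57.4°) sin(1.7°) + cos(-57.4°) cos(1.7°) cos(10.10°) = -0.0250 + 0.5302 = 0.5052.
Air mass m = 1/cos θ_z = 1/0.5052 = 1.979; τ^m = 0.87^1.979 = 0.7591.
Surface direct beam = 1362 × 0.5052 × 0.7591 = 522.32 W/m².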